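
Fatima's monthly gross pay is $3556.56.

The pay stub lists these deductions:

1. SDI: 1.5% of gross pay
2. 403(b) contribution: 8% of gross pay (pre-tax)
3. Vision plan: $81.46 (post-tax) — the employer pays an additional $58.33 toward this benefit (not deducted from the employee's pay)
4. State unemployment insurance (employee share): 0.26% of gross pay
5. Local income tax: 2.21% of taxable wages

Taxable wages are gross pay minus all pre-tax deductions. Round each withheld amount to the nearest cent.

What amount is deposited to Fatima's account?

$3055.67

403(b) contribution: $3556.56 × 0.08 = $284.52
Taxable wages = $3556.56 − $284.52 = $3272.04
Local income tax: $3272.04 × 0.0221 = $72.31
State unemployment insurance (employee share): $3556.56 × 0.0026 = $9.25
SDI: $3556.56 × 0.015 = $53.35
Vision plan: $81.46
(Employer's $58.33 toward vision plan is not withheld from the employee.)
Total deductions = $284.52 + $72.31 + $9.25 + $53.35 + $81.46 = $500.89
Net pay = $3556.56 − $500.89 = $3055.67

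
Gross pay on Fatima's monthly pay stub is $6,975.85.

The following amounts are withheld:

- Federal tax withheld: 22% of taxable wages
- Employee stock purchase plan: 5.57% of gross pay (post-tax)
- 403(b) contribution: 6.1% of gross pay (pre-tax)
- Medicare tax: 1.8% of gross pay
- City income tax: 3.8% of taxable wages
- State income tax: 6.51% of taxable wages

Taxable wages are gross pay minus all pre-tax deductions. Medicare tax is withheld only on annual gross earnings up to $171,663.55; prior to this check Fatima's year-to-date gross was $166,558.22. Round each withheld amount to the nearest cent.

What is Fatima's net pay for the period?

$3,953.46

403(b) contribution: $6,975.85 × 0.061 = $425.53
Taxable wages = $6,975.85 − $425.53 = $6,550.32
City income tax: $6,550.32 × 0.038 = $248.91
State income tax: $6,550.32 × 0.0651 = $426.43
Federal tax withheld: $6,550.32 × 0.22 = $1,441.07
Medicare tax: only $171,663.55 − $166,558.22 = $5,105.33 of this check is subject → $5,105.33 × 0.018 = $91.90
Employee stock purchase plan: $6,975.85 × 0.0557 = $388.55
Total deductions = $425.53 + $248.91 + $426.43 + $1,441.07 + $91.90 + $388.55 = $3,022.39
Net pay = $6,975.85 − $3,022.39 = $3,953.46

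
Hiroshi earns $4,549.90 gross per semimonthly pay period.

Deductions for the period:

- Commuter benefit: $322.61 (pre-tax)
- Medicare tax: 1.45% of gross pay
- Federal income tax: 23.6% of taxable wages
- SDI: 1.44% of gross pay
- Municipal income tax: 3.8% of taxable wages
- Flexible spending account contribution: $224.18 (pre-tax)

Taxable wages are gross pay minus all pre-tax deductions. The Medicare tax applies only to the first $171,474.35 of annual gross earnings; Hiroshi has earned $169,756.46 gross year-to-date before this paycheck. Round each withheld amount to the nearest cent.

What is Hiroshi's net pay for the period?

Flexible spending account contribution: $224.18
Commuter benefit: $322.61
Pre-tax total = $224.18 + $322.61 = $546.79
Taxable wages = $4,549.90 − $546.79 = $4,003.11
Federal income tax: $4,003.11 × 0.236 = $944.73
Municipal income tax: $4,003.11 × 0.038 = $152.12
SDI: $4,549.90 × 0.0144 = $65.52
Medicare tax: only $171,474.35 − $169,756.46 = $1,717.89 of this check is subject → $1,717.89 × 0.0145 = $24.91
Total deductions = $224.18 + $322.61 + $944.73 + $152.12 + $65.52 + $24.91 = $1,734.07
Net pay = $4,549.90 − $1,734.07 = $2,815.83

$2,815.83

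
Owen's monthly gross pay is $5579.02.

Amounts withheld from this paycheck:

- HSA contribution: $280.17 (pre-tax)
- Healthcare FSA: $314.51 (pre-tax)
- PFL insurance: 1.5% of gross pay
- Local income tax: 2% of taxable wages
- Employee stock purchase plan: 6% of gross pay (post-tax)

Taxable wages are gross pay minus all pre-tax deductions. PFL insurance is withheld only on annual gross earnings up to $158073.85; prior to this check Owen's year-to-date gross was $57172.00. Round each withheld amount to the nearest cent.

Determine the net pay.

$4466.22

HSA contribution: $280.17
Healthcare FSA: $314.51
Pre-tax total = $280.17 + $314.51 = $594.68
Taxable wages = $5579.02 − $594.68 = $4984.34
Local income tax: $4984.34 × 0.02 = $99.69
PFL insurance: cap not yet reached, full $5579.02 is subject → $5579.02 × 0.015 = $83.69
Employee stock purchase plan: $5579.02 × 0.06 = $334.74
Total deductions = $280.17 + $314.51 + $99.69 + $83.69 + $334.74 = $1112.80
Net pay = $5579.02 − $1112.80 = $4466.22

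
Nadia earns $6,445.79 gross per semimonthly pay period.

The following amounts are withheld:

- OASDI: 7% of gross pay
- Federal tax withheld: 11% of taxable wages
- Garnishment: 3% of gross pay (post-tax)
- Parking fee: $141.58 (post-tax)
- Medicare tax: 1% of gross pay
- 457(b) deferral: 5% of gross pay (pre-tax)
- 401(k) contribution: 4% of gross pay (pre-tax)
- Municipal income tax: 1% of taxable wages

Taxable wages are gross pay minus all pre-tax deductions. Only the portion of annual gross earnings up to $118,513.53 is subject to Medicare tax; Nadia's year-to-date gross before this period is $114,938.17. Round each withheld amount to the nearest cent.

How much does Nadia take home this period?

$4,339.88

401(k) contribution: $6,445.79 × 0.04 = $257.83
457(b) deferral: $6,445.79 × 0.05 = $322.29
Pre-tax total = $257.83 + $322.29 = $580.12
Taxable wages = $6,445.79 − $580.12 = $5,865.67
Federal tax withheld: $5,865.67 × 0.11 = $645.22
Municipal income tax: $5,865.67 × 0.01 = $58.66
OASDI: $6,445.79 × 0.07 = $451.21
Medicare tax: only $118,513.53 − $114,938.17 = $3,575.36 of this check is subject → $3,575.36 × 0.01 = $35.75
Parking fee: $141.58
Garnishment: $6,445.79 × 0.03 = $193.37
Total deductions = $257.83 + $322.29 + $645.22 + $58.66 + $451.21 + $35.75 + $141.58 + $193.37 = $2,105.91
Net pay = $6,445.79 − $2,105.91 = $4,339.88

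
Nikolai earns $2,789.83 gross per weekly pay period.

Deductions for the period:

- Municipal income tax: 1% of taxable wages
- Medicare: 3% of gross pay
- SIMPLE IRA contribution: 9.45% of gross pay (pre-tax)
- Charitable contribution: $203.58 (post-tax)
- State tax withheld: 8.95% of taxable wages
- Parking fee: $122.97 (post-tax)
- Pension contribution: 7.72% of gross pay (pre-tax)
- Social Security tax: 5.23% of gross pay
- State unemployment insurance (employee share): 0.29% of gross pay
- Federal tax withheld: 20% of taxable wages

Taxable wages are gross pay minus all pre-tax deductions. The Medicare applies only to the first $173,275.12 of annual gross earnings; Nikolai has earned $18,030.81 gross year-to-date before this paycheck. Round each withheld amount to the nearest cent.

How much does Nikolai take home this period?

$1,054.49

SIMPLE IRA contribution: $2,789.83 × 0.0945 = $263.64
Pension contribution: $2,789.83 × 0.0772 = $215.37
Pre-tax total = $263.64 + $215.37 = $479.01
Taxable wages = $2,789.83 − $479.01 = $2,310.82
Federal tax withheld: $2,310.82 × 0.2 = $462.16
State tax withheld: $2,310.82 × 0.0895 = $206.82
Municipal income tax: $2,310.82 × 0.01 = $23.11
Social Security tax: $2,789.83 × 0.0523 = $145.91
State unemployment insurance (employee share): $2,789.83 × 0.0029 = $8.09
Medicare: cap not yet reached, full $2,789.83 is subject → $2,789.83 × 0.03 = $83.69
Charitable contribution: $203.58
Parking fee: $122.97
Total deductions = $263.64 + $215.37 + $462.16 + $206.82 + $23.11 + $145.91 + $8.09 + $83.69 + $203.58 + $122.97 = $1,735.34
Net pay = $2,789.83 − $1,735.34 = $1,054.49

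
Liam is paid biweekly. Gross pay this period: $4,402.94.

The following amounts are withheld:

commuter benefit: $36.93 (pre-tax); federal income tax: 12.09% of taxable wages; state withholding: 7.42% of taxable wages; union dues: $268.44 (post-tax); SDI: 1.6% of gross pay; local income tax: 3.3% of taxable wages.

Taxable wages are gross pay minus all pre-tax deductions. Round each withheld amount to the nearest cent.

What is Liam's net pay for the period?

$3,031.23

Commuter benefit: $36.93
Taxable wages = $4,402.94 − $36.93 = $4,366.01
Local income tax: $4,366.01 × 0.033 = $144.08
State withholding: $4,366.01 × 0.0742 = $323.96
Federal income tax: $4,366.01 × 0.1209 = $527.85
SDI: $4,402.94 × 0.016 = $70.45
Union dues: $268.44
Total deductions = $36.93 + $144.08 + $323.96 + $527.85 + $70.45 + $268.44 = $1,371.71
Net pay = $4,402.94 − $1,371.71 = $3,031.23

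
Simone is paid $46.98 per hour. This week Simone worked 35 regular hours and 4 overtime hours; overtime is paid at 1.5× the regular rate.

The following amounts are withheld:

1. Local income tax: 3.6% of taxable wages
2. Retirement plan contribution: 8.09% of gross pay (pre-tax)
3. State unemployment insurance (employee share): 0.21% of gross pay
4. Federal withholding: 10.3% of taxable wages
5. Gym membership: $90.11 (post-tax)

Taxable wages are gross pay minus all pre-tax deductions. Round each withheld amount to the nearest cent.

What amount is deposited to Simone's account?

$1430.12

Regular pay: 35 × $46.98 = $1644.30
Overtime pay: 4 × $46.98 × 1.5 = $281.88
Gross pay = $1644.30 + $281.88 = $1926.18
Retirement plan contribution: $1926.18 × 0.0809 = $155.83
Taxable wages = $1926.18 − $155.83 = $1770.35
Local income tax: $1770.35 × 0.036 = $63.73
Federal withholding: $1770.35 × 0.103 = $182.35
State unemployment insurance (employee share): $1926.18 × 0.0021 = $4.04
Gym membership: $90.11
Total deductions = $155.83 + $63.73 + $182.35 + $4.04 + $90.11 = $496.06
Net pay = $1926.18 − $496.06 = $1430.12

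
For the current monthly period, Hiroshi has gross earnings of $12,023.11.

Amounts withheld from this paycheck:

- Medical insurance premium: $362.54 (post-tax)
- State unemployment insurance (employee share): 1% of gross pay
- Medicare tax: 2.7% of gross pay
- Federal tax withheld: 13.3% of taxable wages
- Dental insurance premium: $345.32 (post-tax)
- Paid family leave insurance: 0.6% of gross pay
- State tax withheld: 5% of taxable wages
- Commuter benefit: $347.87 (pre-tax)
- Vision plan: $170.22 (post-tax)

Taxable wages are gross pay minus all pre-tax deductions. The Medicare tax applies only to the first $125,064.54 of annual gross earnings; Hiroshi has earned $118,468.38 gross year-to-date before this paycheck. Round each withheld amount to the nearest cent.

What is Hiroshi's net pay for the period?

$8,290.12

Commuter benefit: $347.87
Taxable wages = $12,023.11 − $347.87 = $11,675.24
State tax withheld: $11,675.24 × 0.05 = $583.76
Federal tax withheld: $11,675.24 × 0.133 = $1,552.81
State unemployment insurance (employee share): $12,023.11 × 0.01 = $120.23
Paid family leave insurance: $12,023.11 × 0.006 = $72.14
Medicare tax: only $125,064.54 − $118,468.38 = $6,596.16 of this check is subject → $6,596.16 × 0.027 = $178.10
Vision plan: $170.22
Medical insurance premium: $362.54
Dental insurance premium: $345.32
Total deductions = $347.87 + $583.76 + $1,552.81 + $120.23 + $72.14 + $178.10 + $170.22 + $362.54 + $345.32 = $3,732.99
Net pay = $12,023.11 − $3,732.99 = $8,290.12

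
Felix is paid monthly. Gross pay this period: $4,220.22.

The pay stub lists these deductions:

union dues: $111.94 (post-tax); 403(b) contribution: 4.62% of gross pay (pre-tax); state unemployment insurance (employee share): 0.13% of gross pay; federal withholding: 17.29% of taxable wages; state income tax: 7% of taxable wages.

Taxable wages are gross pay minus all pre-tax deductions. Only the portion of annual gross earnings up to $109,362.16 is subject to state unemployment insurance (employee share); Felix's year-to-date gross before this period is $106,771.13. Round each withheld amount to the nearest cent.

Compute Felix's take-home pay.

403(b) contribution: $4,220.22 × 0.0462 = $194.97
Taxable wages = $4,220.22 − $194.97 = $4,025.25
Federal withholding: $4,025.25 × 0.1729 = $695.97
State income tax: $4,025.25 × 0.07 = $281.77
State unemployment insurance (employee share): only $109,362.16 − $106,771.13 = $2,591.03 of this check is subject → $2,591.03 × 0.0013 = $3.37
Union dues: $111.94
Total deductions = $194.97 + $695.97 + $281.77 + $3.37 + $111.94 = $1,288.02
Net pay = $4,220.22 − $1,288.02 = $2,932.20

$2,932.20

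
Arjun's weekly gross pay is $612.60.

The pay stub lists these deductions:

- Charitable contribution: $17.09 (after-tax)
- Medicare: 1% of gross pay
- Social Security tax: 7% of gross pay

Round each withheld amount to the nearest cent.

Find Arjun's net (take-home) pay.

Social Security tax: $612.60 × 0.07 = $42.88
Medicare: $612.60 × 0.01 = $6.13
Charitable contribution: $17.09
Total deductions = $42.88 + $6.13 + $17.09 = $66.10
Net pay = $612.60 − $66.10 = $546.50

$546.50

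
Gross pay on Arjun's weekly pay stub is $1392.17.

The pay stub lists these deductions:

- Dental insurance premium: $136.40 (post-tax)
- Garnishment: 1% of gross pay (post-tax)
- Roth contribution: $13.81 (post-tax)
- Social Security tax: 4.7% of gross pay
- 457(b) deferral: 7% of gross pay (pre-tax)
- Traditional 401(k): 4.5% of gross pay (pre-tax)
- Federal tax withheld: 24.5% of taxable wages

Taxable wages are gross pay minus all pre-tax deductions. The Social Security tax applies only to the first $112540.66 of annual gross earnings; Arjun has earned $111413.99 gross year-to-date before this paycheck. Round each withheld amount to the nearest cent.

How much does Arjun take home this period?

$713.13

457(b) deferral: $1392.17 × 0.07 = $97.45
Traditional 401(k): $1392.17 × 0.045 = $62.65
Pre-tax total = $97.45 + $62.65 = $160.10
Taxable wages = $1392.17 − $160.10 = $1232.07
Federal tax withheld: $1232.07 × 0.245 = $301.86
Social Security tax: only $112540.66 − $111413.99 = $1126.67 of this check is subject → $1126.67 × 0.047 = $52.95
Roth contribution: $13.81
Dental insurance premium: $136.40
Garnishment: $1392.17 × 0.01 = $13.92
Total deductions = $97.45 + $62.65 + $301.86 + $52.95 + $13.81 + $136.40 + $13.92 = $679.04
Net pay = $1392.17 − $679.04 = $713.13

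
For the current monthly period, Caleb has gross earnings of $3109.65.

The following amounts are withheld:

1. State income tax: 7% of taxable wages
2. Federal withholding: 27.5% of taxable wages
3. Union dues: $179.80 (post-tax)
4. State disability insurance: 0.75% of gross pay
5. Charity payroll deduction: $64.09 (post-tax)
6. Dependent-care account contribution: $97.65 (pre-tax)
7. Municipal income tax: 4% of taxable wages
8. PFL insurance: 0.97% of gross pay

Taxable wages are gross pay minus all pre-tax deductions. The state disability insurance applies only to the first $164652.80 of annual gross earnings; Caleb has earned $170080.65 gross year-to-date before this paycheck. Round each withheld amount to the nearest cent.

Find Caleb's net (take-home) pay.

$1578.33

Dependent-care account contribution: $97.65
Taxable wages = $3109.65 − $97.65 = $3012.00
State income tax: $3012.00 × 0.07 = $210.84
Municipal income tax: $3012.00 × 0.04 = $120.48
Federal withholding: $3012.00 × 0.275 = $828.30
PFL insurance: $3109.65 × 0.0097 = $30.16
State disability insurance: annual cap $164652.80 already reached (YTD $170080.65), so $0.00
Charity payroll deduction: $64.09
Union dues: $179.80
Total deductions = $97.65 + $210.84 + $120.48 + $828.30 + $30.16 + $0.00 + $64.09 + $179.80 = $1531.32
Net pay = $3109.65 − $1531.32 = $1578.33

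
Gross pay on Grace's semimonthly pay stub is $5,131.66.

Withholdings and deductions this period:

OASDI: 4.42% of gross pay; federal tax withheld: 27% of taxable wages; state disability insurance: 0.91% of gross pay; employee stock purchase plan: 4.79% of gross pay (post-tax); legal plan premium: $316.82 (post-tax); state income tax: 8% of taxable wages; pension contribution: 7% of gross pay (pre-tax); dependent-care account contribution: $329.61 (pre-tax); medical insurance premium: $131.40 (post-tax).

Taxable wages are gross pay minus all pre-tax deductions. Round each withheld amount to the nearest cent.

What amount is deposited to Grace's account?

$1,920.29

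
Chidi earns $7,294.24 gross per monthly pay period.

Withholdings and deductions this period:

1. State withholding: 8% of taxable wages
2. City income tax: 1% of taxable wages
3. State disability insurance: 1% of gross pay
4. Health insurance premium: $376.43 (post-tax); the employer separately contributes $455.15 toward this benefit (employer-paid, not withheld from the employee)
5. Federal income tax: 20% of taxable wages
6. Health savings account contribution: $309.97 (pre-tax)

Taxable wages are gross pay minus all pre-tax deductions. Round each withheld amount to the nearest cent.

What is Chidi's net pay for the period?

Health savings account contribution: $309.97
Taxable wages = $7,294.24 − $309.97 = $6,984.27
Federal income tax: $6,984.27 × 0.2 = $1,396.85
City income tax: $6,984.27 × 0.01 = $69.84
State withholding: $6,984.27 × 0.08 = $558.74
State disability insurance: $7,294.24 × 0.01 = $72.94
Health insurance premium: $376.43
(Employer's $455.15 toward health insurance premium is not withheld from the employee.)
Total deductions = $309.97 + $1,396.85 + $69.84 + $558.74 + $72.94 + $376.43 = $2,784.77
Net pay = $7,294.24 − $2,784.77 = $4,509.47

$4,509.47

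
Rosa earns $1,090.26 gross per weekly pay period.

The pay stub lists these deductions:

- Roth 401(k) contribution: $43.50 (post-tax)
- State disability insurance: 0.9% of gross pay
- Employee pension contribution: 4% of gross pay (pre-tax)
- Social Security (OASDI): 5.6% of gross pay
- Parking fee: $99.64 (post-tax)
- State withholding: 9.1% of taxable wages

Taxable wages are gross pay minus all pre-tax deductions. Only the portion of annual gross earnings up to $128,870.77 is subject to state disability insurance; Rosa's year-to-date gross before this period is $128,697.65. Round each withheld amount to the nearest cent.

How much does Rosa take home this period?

$745.65

Employee pension contribution: $1,090.26 × 0.04 = $43.61
Taxable wages = $1,090.26 − $43.61 = $1,046.65
State withholding: $1,046.65 × 0.091 = $95.25
State disability insurance: only $128,870.77 − $128,697.65 = $173.12 of this check is subject → $173.12 × 0.009 = $1.56
Social Security (OASDI): $1,090.26 × 0.056 = $61.05
Roth 401(k) contribution: $43.50
Parking fee: $99.64
Total deductions = $43.61 + $95.25 + $1.56 + $61.05 + $43.50 + $99.64 = $344.61
Net pay = $1,090.26 − $344.61 = $745.65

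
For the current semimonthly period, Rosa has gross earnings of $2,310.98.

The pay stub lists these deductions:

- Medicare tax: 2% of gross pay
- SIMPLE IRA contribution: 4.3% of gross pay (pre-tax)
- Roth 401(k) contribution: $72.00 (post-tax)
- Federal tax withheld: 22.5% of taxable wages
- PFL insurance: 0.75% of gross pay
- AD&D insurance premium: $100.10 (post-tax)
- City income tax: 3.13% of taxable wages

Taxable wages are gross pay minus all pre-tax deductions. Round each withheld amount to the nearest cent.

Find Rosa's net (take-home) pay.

SIMPLE IRA contribution: $2,310.98 × 0.043 = $99.37
Taxable wages = $2,310.98 − $99.37 = $2,211.61
Federal tax withheld: $2,211.61 × 0.225 = $497.61
City income tax: $2,211.61 × 0.0313 = $69.22
Medicare tax: $2,310.98 × 0.02 = $46.22
PFL insurance: $2,310.98 × 0.0075 = $17.33
AD&D insurance premium: $100.10
Roth 401(k) contribution: $72.00
Total deductions = $99.37 + $497.61 + $69.22 + $46.22 + $17.33 + $100.10 + $72.00 = $901.85
Net pay = $2,310.98 − $901.85 = $1,409.13

$1,409.13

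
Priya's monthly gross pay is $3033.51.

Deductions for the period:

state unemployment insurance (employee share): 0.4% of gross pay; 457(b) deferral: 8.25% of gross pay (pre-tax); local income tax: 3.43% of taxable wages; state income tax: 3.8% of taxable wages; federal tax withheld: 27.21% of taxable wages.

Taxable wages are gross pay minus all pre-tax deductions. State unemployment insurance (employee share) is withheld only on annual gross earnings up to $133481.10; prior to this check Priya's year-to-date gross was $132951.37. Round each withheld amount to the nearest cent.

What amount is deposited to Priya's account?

$1822.58

457(b) deferral: $3033.51 × 0.0825 = $250.26
Taxable wages = $3033.51 − $250.26 = $2783.25
State income tax: $2783.25 × 0.038 = $105.76
Local income tax: $2783.25 × 0.0343 = $95.47
Federal tax withheld: $2783.25 × 0.2721 = $757.32
State unemployment insurance (employee share): only $133481.10 − $132951.37 = $529.73 of this check is subject → $529.73 × 0.004 = $2.12
Total deductions = $250.26 + $105.76 + $95.47 + $757.32 + $2.12 = $1210.93
Net pay = $3033.51 − $1210.93 = $1822.58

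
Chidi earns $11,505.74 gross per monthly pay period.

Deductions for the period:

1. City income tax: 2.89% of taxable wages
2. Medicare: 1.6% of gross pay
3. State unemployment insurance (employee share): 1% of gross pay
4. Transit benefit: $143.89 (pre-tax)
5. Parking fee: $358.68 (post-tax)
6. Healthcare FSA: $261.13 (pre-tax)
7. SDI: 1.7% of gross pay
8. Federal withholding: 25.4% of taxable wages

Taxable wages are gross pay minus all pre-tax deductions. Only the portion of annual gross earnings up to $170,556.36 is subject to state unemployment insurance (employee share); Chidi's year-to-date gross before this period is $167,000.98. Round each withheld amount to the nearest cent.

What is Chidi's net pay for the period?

$7,186.41

Transit benefit: $143.89
Healthcare FSA: $261.13
Pre-tax total = $143.89 + $261.13 = $405.02
Taxable wages = $11,505.74 − $405.02 = $11,100.72
City income tax: $11,100.72 × 0.0289 = $320.81
Federal withholding: $11,100.72 × 0.254 = $2,819.58
State unemployment insurance (employee share): only $170,556.36 − $167,000.98 = $3,555.38 of this check is subject → $3,555.38 × 0.01 = $35.55
SDI: $11,505.74 × 0.017 = $195.60
Medicare: $11,505.74 × 0.016 = $184.09
Parking fee: $358.68
Total deductions = $143.89 + $261.13 + $320.81 + $2,819.58 + $35.55 + $195.60 + $184.09 + $358.68 = $4,319.33
Net pay = $11,505.74 − $4,319.33 = $7,186.41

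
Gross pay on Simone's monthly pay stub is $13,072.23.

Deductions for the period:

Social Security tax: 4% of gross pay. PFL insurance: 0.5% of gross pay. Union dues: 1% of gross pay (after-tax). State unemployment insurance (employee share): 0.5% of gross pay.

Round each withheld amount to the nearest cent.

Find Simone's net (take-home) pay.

State unemployment insurance (employee share): $13,072.23 × 0.005 = $65.36
Social Security tax: $13,072.23 × 0.04 = $522.89
PFL insurance: $13,072.23 × 0.005 = $65.36
Union dues: $13,072.23 × 0.01 = $130.72
Total deductions = $65.36 + $522.89 + $65.36 + $130.72 = $784.33
Net pay = $13,072.23 − $784.33 = $12,287.90

$12,287.90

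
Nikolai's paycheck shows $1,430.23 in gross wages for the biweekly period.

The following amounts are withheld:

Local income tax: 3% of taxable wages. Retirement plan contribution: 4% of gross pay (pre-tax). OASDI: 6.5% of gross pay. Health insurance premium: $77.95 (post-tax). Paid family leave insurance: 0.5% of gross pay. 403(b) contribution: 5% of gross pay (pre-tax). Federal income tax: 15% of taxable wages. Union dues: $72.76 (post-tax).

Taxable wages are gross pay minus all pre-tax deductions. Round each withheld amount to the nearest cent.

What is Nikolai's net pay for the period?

Retirement plan contribution: $1,430.23 × 0.04 = $57.21
403(b) contribution: $1,430.23 × 0.05 = $71.51
Pre-tax total = $57.21 + $71.51 = $128.72
Taxable wages = $1,430.23 − $128.72 = $1,301.51
Local income tax: $1,301.51 × 0.03 = $39.05
Federal income tax: $1,301.51 × 0.15 = $195.23
OASDI: $1,430.23 × 0.065 = $92.96
Paid family leave insurance: $1,430.23 × 0.005 = $7.15
Union dues: $72.76
Health insurance premium: $77.95
Total deductions = $57.21 + $71.51 + $39.05 + $195.23 + $92.96 + $7.15 + $72.76 + $77.95 = $613.82
Net pay = $1,430.23 − $613.82 = $816.41

$816.41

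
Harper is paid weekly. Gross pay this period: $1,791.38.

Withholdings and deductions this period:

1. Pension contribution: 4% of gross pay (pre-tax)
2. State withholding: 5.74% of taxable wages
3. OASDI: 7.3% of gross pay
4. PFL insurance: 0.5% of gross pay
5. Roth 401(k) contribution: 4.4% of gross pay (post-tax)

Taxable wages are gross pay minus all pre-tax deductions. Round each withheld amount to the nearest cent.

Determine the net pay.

$1,402.46

Pension contribution: $1,791.38 × 0.04 = $71.66
Taxable wages = $1,791.38 − $71.66 = $1,719.72
State withholding: $1,719.72 × 0.0574 = $98.71
PFL insurance: $1,791.38 × 0.005 = $8.96
OASDI: $1,791.38 × 0.073 = $130.77
Roth 401(k) contribution: $1,791.38 × 0.044 = $78.82
Total deductions = $71.66 + $98.71 + $8.96 + $130.77 + $78.82 = $388.92
Net pay = $1,791.38 − $388.92 = $1,402.46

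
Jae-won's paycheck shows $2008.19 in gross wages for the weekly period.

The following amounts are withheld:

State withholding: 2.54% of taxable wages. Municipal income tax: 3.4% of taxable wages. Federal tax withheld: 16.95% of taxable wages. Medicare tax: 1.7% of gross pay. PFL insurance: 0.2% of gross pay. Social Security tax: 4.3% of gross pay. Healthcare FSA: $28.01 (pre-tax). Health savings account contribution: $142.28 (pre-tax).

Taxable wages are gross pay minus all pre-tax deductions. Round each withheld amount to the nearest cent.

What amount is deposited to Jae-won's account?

$1292.70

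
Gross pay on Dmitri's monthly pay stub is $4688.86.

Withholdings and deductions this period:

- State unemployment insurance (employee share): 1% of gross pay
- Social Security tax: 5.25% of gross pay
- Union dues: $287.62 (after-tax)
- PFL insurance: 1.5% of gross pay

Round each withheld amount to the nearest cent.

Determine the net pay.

Social Security tax: $4688.86 × 0.0525 = $246.17
State unemployment insurance (employee share): $4688.86 × 0.01 = $46.89
PFL insurance: $4688.86 × 0.015 = $70.33
Union dues: $287.62
Total deductions = $246.17 + $46.89 + $70.33 + $287.62 = $651.01
Net pay = $4688.86 − $651.01 = $4037.85

$4037.85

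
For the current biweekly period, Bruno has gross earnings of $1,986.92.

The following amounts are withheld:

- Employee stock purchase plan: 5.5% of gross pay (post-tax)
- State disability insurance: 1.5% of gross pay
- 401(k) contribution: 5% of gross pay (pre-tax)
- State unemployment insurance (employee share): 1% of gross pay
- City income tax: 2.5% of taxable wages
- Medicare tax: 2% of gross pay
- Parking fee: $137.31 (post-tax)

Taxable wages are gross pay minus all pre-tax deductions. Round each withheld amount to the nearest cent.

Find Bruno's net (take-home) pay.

$1,504.38

401(k) contribution: $1,986.92 × 0.05 = $99.35
Taxable wages = $1,986.92 − $99.35 = $1,887.57
City income tax: $1,887.57 × 0.025 = $47.19
State disability insurance: $1,986.92 × 0.015 = $29.80
State unemployment insurance (employee share): $1,986.92 × 0.01 = $19.87
Medicare tax: $1,986.92 × 0.02 = $39.74
Employee stock purchase plan: $1,986.92 × 0.055 = $109.28
Parking fee: $137.31
Total deductions = $99.35 + $47.19 + $29.80 + $19.87 + $39.74 + $109.28 + $137.31 = $482.54
Net pay = $1,986.92 − $482.54 = $1,504.38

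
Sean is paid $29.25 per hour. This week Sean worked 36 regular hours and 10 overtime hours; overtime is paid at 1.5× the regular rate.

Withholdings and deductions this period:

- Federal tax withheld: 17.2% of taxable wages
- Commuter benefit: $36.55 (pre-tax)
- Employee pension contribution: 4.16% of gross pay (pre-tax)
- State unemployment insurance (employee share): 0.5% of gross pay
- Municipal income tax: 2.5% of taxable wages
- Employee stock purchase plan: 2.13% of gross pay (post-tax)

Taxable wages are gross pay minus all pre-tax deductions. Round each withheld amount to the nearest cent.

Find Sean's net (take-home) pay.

Regular pay: 36 × $29.25 = $1,053.00
Overtime pay: 10 × $29.25 × 1.5 = $438.75
Gross pay = $1,053.00 + $438.75 = $1,491.75
Employee pension contribution: $1,491.75 × 0.0416 = $62.06
Commuter benefit: $36.55
Pre-tax total = $62.06 + $36.55 = $98.61
Taxable wages = $1,491.75 − $98.61 = $1,393.14
Municipal income tax: $1,393.14 × 0.025 = $34.83
Federal tax withheld: $1,393.14 × 0.172 = $239.62
State unemployment insurance (employee share): $1,491.75 × 0.005 = $7.46
Employee stock purchase plan: $1,491.75 × 0.0213 = $31.77
Total deductions = $62.06 + $36.55 + $34.83 + $239.62 + $7.46 + $31.77 = $412.29
Net pay = $1,491.75 − $412.29 = $1,079.46

$1,079.46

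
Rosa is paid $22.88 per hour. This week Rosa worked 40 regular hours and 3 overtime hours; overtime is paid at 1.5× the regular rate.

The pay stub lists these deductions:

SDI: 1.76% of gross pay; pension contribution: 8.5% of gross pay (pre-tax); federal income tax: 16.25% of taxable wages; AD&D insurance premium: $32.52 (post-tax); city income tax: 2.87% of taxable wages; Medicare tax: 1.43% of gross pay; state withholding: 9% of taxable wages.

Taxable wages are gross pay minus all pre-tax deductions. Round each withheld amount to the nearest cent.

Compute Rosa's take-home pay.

Regular pay: 40 × $22.88 = $915.20
Overtime pay: 3 × $22.88 × 1.5 = $102.96
Gross pay = $915.20 + $102.96 = $1,018.16
Pension contribution: $1,018.16 × 0.085 = $86.54
Taxable wages = $1,018.16 − $86.54 = $931.62
Federal income tax: $931.62 × 0.1625 = $151.39
City income tax: $931.62 × 0.0287 = $26.74
State withholding: $931.62 × 0.09 = $83.85
SDI: $1,018.16 × 0.0176 = $17.92
Medicare tax: $1,018.16 × 0.0143 = $14.56
AD&D insurance premium: $32.52
Total deductions = $86.54 + $151.39 + $26.74 + $83.85 + $17.92 + $14.56 + $32.52 = $413.52
Net pay = $1,018.16 − $413.52 = $604.64

$604.64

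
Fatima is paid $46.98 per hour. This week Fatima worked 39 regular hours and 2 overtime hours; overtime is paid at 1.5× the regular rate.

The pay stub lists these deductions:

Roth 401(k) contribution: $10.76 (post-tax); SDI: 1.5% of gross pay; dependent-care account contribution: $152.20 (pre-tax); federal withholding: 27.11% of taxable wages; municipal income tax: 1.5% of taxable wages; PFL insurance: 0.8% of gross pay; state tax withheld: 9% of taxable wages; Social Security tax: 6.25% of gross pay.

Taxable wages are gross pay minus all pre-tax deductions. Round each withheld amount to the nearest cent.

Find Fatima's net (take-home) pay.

$956.63

Regular pay: 39 × $46.98 = $1832.22
Overtime pay: 2 × $46.98 × 1.5 = $140.94
Gross pay = $1832.22 + $140.94 = $1973.16
Dependent-care account contribution: $152.20
Taxable wages = $1973.16 − $152.20 = $1820.96
State tax withheld: $1820.96 × 0.09 = $163.89
Federal withholding: $1820.96 × 0.2711 = $493.66
Municipal income tax: $1820.96 × 0.015 = $27.31
PFL insurance: $1973.16 × 0.008 = $15.79
SDI: $1973.16 × 0.015 = $29.60
Social Security tax: $1973.16 × 0.0625 = $123.32
Roth 401(k) contribution: $10.76
Total deductions = $152.20 + $163.89 + $493.66 + $27.31 + $15.79 + $29.60 + $123.32 + $10.76 = $1016.53
Net pay = $1973.16 − $1016.53 = $956.63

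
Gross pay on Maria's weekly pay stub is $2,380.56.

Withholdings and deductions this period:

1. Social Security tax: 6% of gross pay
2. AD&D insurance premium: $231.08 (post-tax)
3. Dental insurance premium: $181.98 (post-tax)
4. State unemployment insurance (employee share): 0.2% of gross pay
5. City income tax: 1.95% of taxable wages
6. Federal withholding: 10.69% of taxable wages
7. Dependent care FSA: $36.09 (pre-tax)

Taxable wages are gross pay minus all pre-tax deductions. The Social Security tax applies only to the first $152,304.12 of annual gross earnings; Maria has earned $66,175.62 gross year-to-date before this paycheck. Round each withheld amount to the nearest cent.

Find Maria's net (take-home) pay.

$1,487.48

Dependent care FSA: $36.09
Taxable wages = $2,380.56 − $36.09 = $2,344.47
City income tax: $2,344.47 × 0.0195 = $45.72
Federal withholding: $2,344.47 × 0.1069 = $250.62
Social Security tax: cap not yet reached, full $2,380.56 is subject → $2,380.56 × 0.06 = $142.83
State unemployment insurance (employee share): $2,380.56 × 0.002 = $4.76
AD&D insurance premium: $231.08
Dental insurance premium: $181.98
Total deductions = $36.09 + $45.72 + $250.62 + $142.83 + $4.76 + $231.08 + $181.98 = $893.08
Net pay = $2,380.56 − $893.08 = $1,487.48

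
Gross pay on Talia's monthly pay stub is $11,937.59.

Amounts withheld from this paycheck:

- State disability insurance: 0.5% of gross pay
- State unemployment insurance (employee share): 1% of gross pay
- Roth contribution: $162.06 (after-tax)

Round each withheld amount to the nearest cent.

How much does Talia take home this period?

$11,596.46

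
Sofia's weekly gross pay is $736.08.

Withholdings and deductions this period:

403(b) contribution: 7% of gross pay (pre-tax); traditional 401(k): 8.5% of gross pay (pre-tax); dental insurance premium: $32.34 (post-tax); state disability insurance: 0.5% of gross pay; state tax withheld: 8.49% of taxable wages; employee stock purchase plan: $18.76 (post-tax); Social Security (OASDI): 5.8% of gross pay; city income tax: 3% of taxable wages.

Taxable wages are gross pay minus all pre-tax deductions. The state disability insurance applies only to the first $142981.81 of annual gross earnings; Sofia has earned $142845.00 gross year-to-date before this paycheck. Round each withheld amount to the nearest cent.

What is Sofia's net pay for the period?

$456.04

403(b) contribution: $736.08 × 0.07 = $51.53
Traditional 401(k): $736.08 × 0.085 = $62.57
Pre-tax total = $51.53 + $62.57 = $114.10
Taxable wages = $736.08 − $114.10 = $621.98
City income tax: $621.98 × 0.03 = $18.66
State tax withheld: $621.98 × 0.0849 = $52.81
Social Security (OASDI): $736.08 × 0.058 = $42.69
State disability insurance: only $142981.81 − $142845.00 = $136.81 of this check is subject → $136.81 × 0.005 = $0.68
Dental insurance premium: $32.34
Employee stock purchase plan: $18.76
Total deductions = $51.53 + $62.57 + $18.66 + $52.81 + $42.69 + $0.68 + $32.34 + $18.76 = $280.04
Net pay = $736.08 − $280.04 = $456.04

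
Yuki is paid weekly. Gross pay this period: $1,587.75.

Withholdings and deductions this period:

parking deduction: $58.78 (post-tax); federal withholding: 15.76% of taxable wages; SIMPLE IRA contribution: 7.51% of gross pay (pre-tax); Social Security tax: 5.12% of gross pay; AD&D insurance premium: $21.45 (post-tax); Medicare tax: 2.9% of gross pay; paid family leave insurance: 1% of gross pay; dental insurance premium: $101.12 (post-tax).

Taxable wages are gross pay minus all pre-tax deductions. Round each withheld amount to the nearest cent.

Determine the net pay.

SIMPLE IRA contribution: $1,587.75 × 0.0751 = $119.24
Taxable wages = $1,587.75 − $119.24 = $1,468.51
Federal withholding: $1,468.51 × 0.1576 = $231.44
Paid family leave insurance: $1,587.75 × 0.01 = $15.88
Social Security tax: $1,587.75 × 0.0512 = $81.29
Medicare tax: $1,587.75 × 0.029 = $46.04
AD&D insurance premium: $21.45
Parking deduction: $58.78
Dental insurance premium: $101.12
Total deductions = $119.24 + $231.44 + $15.88 + $81.29 + $46.04 + $21.45 + $58.78 + $101.12 = $675.24
Net pay = $1,587.75 − $675.24 = $912.51

$912.51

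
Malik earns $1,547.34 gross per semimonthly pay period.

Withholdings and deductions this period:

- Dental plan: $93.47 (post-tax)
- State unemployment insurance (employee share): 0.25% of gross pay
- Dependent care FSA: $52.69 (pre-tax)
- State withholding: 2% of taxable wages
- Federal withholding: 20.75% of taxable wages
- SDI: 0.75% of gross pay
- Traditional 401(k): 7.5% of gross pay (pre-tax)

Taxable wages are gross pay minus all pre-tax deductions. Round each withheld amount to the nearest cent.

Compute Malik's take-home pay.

Traditional 401(k): $1,547.34 × 0.075 = $116.05
Dependent care FSA: $52.69
Pre-tax total = $116.05 + $52.69 = $168.74
Taxable wages = $1,547.34 − $168.74 = $1,378.60
State withholding: $1,378.60 × 0.02 = $27.57
Federal withholding: $1,378.60 × 0.2075 = $286.06
State unemployment insurance (employee share): $1,547.34 × 0.0025 = $3.87
SDI: $1,547.34 × 0.0075 = $11.61
Dental plan: $93.47
Total deductions = $116.05 + $52.69 + $27.57 + $286.06 + $3.87 + $11.61 + $93.47 = $591.32
Net pay = $1,547.34 − $591.32 = $956.02

$956.02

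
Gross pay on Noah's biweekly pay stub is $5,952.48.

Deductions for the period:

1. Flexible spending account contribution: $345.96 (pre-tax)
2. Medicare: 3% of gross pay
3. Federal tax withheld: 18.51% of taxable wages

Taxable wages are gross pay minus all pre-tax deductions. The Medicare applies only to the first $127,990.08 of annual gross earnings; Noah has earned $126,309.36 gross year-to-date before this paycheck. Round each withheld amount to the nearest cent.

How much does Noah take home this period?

$4,518.33

Flexible spending account contribution: $345.96
Taxable wages = $5,952.48 − $345.96 = $5,606.52
Federal tax withheld: $5,606.52 × 0.1851 = $1,037.77
Medicare: only $127,990.08 − $126,309.36 = $1,680.72 of this check is subject → $1,680.72 × 0.03 = $50.42
Total deductions = $345.96 + $1,037.77 + $50.42 = $1,434.15
Net pay = $5,952.48 − $1,434.15 = $4,518.33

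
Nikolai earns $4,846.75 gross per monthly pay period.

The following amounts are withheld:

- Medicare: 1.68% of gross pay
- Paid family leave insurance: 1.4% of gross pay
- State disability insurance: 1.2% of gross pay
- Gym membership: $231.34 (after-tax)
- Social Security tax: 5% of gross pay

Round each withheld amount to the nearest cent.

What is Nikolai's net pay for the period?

State disability insurance: $4,846.75 × 0.012 = $58.16
Paid family leave insurance: $4,846.75 × 0.014 = $67.85
Social Security tax: $4,846.75 × 0.05 = $242.34
Medicare: $4,846.75 × 0.0168 = $81.43
Gym membership: $231.34
Total deductions = $58.16 + $67.85 + $242.34 + $81.43 + $231.34 = $681.12
Net pay = $4,846.75 − $681.12 = $4,165.63

$4,165.63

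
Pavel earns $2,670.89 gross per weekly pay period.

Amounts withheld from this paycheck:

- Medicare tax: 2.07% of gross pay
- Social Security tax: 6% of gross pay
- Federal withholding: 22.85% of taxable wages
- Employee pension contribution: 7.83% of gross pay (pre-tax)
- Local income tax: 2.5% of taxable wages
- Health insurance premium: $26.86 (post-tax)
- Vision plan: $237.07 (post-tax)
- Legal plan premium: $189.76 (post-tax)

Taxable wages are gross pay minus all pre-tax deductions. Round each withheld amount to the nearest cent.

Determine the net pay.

Employee pension contribution: $2,670.89 × 0.0783 = $209.13
Taxable wages = $2,670.89 − $209.13 = $2,461.76
Local income tax: $2,461.76 × 0.025 = $61.54
Federal withholding: $2,461.76 × 0.2285 = $562.51
Medicare tax: $2,670.89 × 0.0207 = $55.29
Social Security tax: $2,670.89 × 0.06 = $160.25
Vision plan: $237.07
Health insurance premium: $26.86
Legal plan premium: $189.76
Total deductions = $209.13 + $61.54 + $562.51 + $55.29 + $160.25 + $237.07 + $26.86 + $189.76 = $1,502.41
Net pay = $2,670.89 − $1,502.41 = $1,168.48

$1,168.48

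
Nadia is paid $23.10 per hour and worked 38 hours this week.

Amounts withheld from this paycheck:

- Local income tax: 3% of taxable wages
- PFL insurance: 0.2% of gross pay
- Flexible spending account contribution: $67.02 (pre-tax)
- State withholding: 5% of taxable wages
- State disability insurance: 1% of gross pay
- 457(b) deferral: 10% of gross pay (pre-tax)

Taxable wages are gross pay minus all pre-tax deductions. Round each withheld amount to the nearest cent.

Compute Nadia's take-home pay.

$654.62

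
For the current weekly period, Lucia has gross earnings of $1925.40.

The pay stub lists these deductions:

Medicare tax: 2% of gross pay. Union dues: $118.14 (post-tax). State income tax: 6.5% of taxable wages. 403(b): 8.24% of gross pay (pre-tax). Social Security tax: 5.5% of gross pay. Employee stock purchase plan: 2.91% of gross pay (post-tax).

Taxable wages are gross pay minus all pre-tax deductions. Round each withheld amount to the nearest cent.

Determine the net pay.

$1333.33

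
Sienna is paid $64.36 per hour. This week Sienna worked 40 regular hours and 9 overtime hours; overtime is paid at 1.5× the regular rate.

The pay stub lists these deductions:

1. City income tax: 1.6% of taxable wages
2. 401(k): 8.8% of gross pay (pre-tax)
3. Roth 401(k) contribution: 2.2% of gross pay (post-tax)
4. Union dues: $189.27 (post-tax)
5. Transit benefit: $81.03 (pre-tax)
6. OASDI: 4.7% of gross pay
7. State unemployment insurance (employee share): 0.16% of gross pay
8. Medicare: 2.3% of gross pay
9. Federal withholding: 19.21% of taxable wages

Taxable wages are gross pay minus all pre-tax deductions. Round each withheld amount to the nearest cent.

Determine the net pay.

$1,911.04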